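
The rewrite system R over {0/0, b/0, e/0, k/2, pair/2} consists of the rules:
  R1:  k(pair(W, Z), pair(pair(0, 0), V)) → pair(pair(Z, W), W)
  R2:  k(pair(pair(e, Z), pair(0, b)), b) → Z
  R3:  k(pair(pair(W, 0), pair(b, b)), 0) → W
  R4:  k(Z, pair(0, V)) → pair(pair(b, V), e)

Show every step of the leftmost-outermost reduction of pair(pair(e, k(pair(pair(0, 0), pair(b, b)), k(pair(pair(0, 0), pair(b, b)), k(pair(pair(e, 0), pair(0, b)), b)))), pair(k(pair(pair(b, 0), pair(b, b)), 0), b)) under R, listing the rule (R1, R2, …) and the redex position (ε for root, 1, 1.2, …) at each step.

1. pair(pair(e, k(pair(pair(0, 0), pair(b, b)), k(pair(pair(0, 0), pair(b, b)), k(pair(pair(e, 0), pair(0, b)), b)))), pair(k(pair(pair(b, 0), pair(b, b)), 0), b))  →  pair(pair(e, k(pair(pair(0, 0), pair(b, b)), k(pair(pair(0, 0), pair(b, b)), 0))), pair(k(pair(pair(b, 0), pair(b, b)), 0), b))   [R2 at 1.2.2.2]
2. pair(pair(e, k(pair(pair(0, 0), pair(b, b)), k(pair(pair(0, 0), pair(b, b)), 0))), pair(k(pair(pair(b, 0), pair(b, b)), 0), b))  →  pair(pair(e, k(pair(pair(0, 0), pair(b, b)), 0)), pair(k(pair(pair(b, 0), pair(b, b)), 0), b))   [R3 at 1.2.2]
3. pair(pair(e, k(pair(pair(0, 0), pair(b, b)), 0)), pair(k(pair(pair(b, 0), pair(b, b)), 0), b))  →  pair(pair(e, 0), pair(k(pair(pair(b, 0), pair(b, b)), 0), b))   [R3 at 1.2]
4. pair(pair(e, 0), pair(k(pair(pair(b, 0), pair(b, b)), 0), b))  →  pair(pair(e, 0), pair(b, b))   [R3 at 2.1]

pair(pair(e, 0), pair(b, b))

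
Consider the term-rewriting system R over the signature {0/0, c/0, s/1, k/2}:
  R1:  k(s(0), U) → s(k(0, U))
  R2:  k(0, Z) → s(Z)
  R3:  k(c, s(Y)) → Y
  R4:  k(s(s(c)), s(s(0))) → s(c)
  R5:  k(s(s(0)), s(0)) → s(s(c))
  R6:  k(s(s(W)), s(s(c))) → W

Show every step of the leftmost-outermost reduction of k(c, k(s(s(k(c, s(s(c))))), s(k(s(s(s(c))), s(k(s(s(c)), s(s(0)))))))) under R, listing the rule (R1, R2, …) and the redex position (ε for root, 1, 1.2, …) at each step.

1. k(c, k(s(s(k(c, s(s(c))))), s(k(s(s(s(c))), s(k(s(s(c)), s(s(0))))))))  →  k(c, k(s(s(s(c))), s(k(s(s(s(c))), s(k(s(s(c)), s(s(0))))))))   [R3 at 2.1.1.1]
2. k(c, k(s(s(s(c))), s(k(s(s(s(c))), s(k(s(s(c)), s(s(0))))))))  →  k(c, k(s(s(s(c))), s(k(s(s(s(c))), s(s(c))))))   [R4 at 2.2.1.2.1]
3. k(c, k(s(s(s(c))), s(k(s(s(s(c))), s(s(c))))))  →  k(c, k(s(s(s(c))), s(s(c))))   [R6 at 2.2.1]
4. k(c, k(s(s(s(c))), s(s(c))))  →  k(c, s(c))   [R6 at 2]
5. k(c, s(c))  →  c   [R3 at ε]

c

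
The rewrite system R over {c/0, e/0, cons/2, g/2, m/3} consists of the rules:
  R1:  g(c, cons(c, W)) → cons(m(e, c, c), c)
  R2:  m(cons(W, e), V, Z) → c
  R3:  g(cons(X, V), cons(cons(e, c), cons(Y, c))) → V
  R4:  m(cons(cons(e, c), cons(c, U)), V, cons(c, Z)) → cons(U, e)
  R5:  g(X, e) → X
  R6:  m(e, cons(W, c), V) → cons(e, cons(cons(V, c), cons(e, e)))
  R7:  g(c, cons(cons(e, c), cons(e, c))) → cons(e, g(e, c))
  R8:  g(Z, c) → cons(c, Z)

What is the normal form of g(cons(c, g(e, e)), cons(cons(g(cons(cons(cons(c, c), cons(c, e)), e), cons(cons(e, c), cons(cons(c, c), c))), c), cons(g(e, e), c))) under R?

1. g(cons(c, g(e, e)), cons(cons(g(cons(cons(cons(c, c), cons(c, e)), e), cons(cons(e, c), cons(cons(c, c), c))), c), cons(g(e, e), c)))  →  g(cons(c, e), cons(cons(g(cons(cons(cons(c, c), cons(c, e)), e), cons(cons(e, c), cons(cons(c, c), c))), c), cons(g(e, e), c)))   [R5 at 1.2]
2. g(cons(c, e), cons(cons(g(cons(cons(cons(c, c), cons(c, e)), e), cons(cons(e, c), cons(cons(c, c), c))), c), cons(g(e, e), c)))  →  g(cons(c, e), cons(cons(e, c), cons(g(e, e), c)))   [R3 at 2.1.1]
3. g(cons(c, e), cons(cons(e, c), cons(g(e, e), c)))  →  e   [R3 at ε]

e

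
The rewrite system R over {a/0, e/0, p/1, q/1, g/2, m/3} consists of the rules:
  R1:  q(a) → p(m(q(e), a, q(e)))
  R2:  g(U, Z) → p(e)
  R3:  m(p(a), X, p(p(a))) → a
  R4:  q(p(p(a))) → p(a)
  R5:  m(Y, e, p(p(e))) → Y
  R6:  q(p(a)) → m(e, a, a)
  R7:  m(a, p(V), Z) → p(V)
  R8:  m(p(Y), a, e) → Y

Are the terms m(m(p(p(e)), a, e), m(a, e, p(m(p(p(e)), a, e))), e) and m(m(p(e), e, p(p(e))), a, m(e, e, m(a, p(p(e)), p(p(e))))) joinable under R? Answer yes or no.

yes — NF(t₁) = e, NF(t₂) = e

Reduce t₁ = m(m(p(p(e)), a, e), m(a, e, p(m(p(p(e)), a, e))), e):
1. m(m(p(p(e)), a, e), m(a, e, p(m(p(p(e)), a, e))), e)  →  m(p(e), m(a, e, p(m(p(p(e)), a, e))), e)   [R8 at 1]
2. m(p(e), m(a, e, p(m(p(p(e)), a, e))), e)  →  m(p(e), m(a, e, p(p(e))), e)   [R8 at 2.3.1]
3. m(p(e), m(a, e, p(p(e))), e)  →  m(p(e), a, e)   [R5 at 2]
4. m(p(e), a, e)  →  e   [R8 at ε]

Reduce t₂ = m(m(p(e), e, p(p(e))), a, m(e, e, m(a, p(p(e)), p(p(e))))):
1. m(m(p(e), e, p(p(e))), a, m(e, e, m(a, p(p(e)), p(p(e)))))  →  m(p(e), a, m(e, e, m(a, p(p(e)), p(p(e)))))   [R5 at 1]
2. m(p(e), a, m(e, e, m(a, p(p(e)), p(p(e)))))  →  m(p(e), a, m(e, e, p(p(e))))   [R7 at 3.3]
3. m(p(e), a, m(e, e, p(p(e))))  →  m(p(e), a, e)   [R5 at 3]
4. m(p(e), a, e)  →  e   [R8 at ε]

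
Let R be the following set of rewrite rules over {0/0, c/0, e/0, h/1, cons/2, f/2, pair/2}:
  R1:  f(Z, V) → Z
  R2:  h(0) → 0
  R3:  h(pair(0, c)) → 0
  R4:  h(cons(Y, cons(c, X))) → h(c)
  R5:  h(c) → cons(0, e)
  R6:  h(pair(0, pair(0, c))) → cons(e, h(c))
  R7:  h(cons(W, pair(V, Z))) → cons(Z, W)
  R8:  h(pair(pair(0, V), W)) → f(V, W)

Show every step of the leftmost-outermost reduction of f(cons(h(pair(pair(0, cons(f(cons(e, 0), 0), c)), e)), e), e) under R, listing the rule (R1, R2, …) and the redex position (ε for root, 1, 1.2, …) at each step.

1. f(cons(h(pair(pair(0, cons(f(cons(e, 0), 0), c)), e)), e), e)  →  cons(h(pair(pair(0, cons(f(cons(e, 0), 0), c)), e)), e)   [R1 at ε]
2. cons(h(pair(pair(0, cons(f(cons(e, 0), 0), c)), e)), e)  →  cons(f(cons(f(cons(e, 0), 0), c), e), e)   [R8 at 1]
3. cons(f(cons(f(cons(e, 0), 0), c), e), e)  →  cons(cons(f(cons(e, 0), 0), c), e)   [R1 at 1]
4. cons(cons(f(cons(e, 0), 0), c), e)  →  cons(cons(cons(e, 0), c), e)   [R1 at 1.1]

cons(cons(cons(e, 0), c), e)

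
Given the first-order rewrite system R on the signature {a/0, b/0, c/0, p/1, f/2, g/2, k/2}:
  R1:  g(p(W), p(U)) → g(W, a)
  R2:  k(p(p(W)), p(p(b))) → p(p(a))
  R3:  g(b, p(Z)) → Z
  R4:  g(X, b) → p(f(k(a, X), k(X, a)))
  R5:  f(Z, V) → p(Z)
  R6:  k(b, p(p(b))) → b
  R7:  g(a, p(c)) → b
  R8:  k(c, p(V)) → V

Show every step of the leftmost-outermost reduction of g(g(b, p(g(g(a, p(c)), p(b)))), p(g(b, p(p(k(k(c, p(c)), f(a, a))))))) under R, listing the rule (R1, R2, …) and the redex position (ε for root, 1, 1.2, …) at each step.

p(a)

1. g(g(b, p(g(g(a, p(c)), p(b)))), p(g(b, p(p(k(k(c, p(c)), f(a, a)))))))  →  g(g(g(a, p(c)), p(b)), p(g(b, p(p(k(k(c, p(c)), f(a, a)))))))   [R3 at 1]
2. g(g(g(a, p(c)), p(b)), p(g(b, p(p(k(k(c, p(c)), f(a, a)))))))  →  g(g(b, p(b)), p(g(b, p(p(k(k(c, p(c)), f(a, a)))))))   [R7 at 1.1]
3. g(g(b, p(b)), p(g(b, p(p(k(k(c, p(c)), f(a, a)))))))  →  g(b, p(g(b, p(p(k(k(c, p(c)), f(a, a)))))))   [R3 at 1]
4. g(b, p(g(b, p(p(k(k(c, p(c)), f(a, a)))))))  →  g(b, p(p(k(k(c, p(c)), f(a, a)))))   [R3 at ε]
5. g(b, p(p(k(k(c, p(c)), f(a, a)))))  →  p(k(k(c, p(c)), f(a, a)))   [R3 at ε]
6. p(k(k(c, p(c)), f(a, a)))  →  p(k(c, f(a, a)))   [R8 at 1.1]
7. p(k(c, f(a, a)))  →  p(k(c, p(a)))   [R5 at 1.2]
8. p(k(c, p(a)))  →  p(a)   [R8 at 1]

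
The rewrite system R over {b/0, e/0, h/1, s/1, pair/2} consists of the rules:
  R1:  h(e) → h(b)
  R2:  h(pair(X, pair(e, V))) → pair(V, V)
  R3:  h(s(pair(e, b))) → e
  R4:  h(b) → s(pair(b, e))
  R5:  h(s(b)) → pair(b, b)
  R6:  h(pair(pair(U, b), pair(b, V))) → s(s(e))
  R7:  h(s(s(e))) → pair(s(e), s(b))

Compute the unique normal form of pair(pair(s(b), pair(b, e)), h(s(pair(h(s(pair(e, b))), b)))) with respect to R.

pair(pair(s(b), pair(b, e)), e)

1. pair(pair(s(b), pair(b, e)), h(s(pair(h(s(pair(e, b))), b))))  →  pair(pair(s(b), pair(b, e)), h(s(pair(e, b))))   [R3 at 2.1.1.1]
2. pair(pair(s(b), pair(b, e)), h(s(pair(e, b))))  →  pair(pair(s(b), pair(b, e)), e)   [R3 at 2]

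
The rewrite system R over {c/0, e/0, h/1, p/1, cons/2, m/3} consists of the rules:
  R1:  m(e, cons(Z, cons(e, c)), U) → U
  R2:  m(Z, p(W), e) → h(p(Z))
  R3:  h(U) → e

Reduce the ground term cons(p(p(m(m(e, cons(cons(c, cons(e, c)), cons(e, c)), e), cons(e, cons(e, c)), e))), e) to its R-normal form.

cons(p(p(e)), e)

1. cons(p(p(m(m(e, cons(cons(c, cons(e, c)), cons(e, c)), e), cons(e, cons(e, c)), e))), e)  →  cons(p(p(m(e, cons(e, cons(e, c)), e))), e)   [R1 at 1.1.1.1]
2. cons(p(p(m(e, cons(e, cons(e, c)), e))), e)  →  cons(p(p(e)), e)   [R1 at 1.1.1]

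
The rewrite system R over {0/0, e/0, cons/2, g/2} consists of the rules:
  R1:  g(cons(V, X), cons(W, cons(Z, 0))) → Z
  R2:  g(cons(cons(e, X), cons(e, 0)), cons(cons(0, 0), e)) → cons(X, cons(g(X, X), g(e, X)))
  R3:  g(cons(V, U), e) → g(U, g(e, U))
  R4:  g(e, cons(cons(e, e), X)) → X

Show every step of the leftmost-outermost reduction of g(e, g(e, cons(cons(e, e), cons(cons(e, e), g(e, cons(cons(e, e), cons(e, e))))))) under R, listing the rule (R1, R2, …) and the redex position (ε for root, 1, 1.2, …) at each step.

1. g(e, g(e, cons(cons(e, e), cons(cons(e, e), g(e, cons(cons(e, e), cons(e, e)))))))  →  g(e, cons(cons(e, e), g(e, cons(cons(e, e), cons(e, e)))))   [R4 at 2]
2. g(e, cons(cons(e, e), g(e, cons(cons(e, e), cons(e, e)))))  →  g(e, cons(cons(e, e), cons(e, e)))   [R4 at ε]
3. g(e, cons(cons(e, e), cons(e, e)))  →  cons(e, e)   [R4 at ε]

cons(e, e)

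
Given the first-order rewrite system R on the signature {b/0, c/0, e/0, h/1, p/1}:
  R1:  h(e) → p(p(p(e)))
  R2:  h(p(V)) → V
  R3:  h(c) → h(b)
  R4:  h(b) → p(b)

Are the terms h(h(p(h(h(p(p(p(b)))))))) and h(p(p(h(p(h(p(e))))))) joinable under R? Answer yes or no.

Reduce t₁ = h(h(p(h(h(p(p(p(b)))))))):
1. h(h(p(h(h(p(p(p(b))))))))  →  h(h(h(p(p(p(b))))))   [R2 at 1]
2. h(h(h(p(p(p(b))))))  →  h(h(p(p(b))))   [R2 at 1.1]
3. h(h(p(p(b))))  →  h(p(b))   [R2 at 1]
4. h(p(b))  →  b   [R2 at ε]

Reduce t₂ = h(p(p(h(p(h(p(e))))))):
1. h(p(p(h(p(h(p(e)))))))  →  p(h(p(h(p(e)))))   [R2 at ε]
2. p(h(p(h(p(e)))))  →  p(h(p(e)))   [R2 at 1]
3. p(h(p(e)))  →  p(e)   [R2 at 1]

no — NF(t₁) = b, NF(t₂) = p(e)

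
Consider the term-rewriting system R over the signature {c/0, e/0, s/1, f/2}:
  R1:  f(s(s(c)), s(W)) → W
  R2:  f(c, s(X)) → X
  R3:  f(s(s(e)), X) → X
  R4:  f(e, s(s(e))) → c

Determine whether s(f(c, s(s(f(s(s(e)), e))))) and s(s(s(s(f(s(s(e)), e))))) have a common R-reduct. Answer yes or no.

no — NF(t₁) = s(s(e)), NF(t₂) = s(s(s(s(e))))

Reduce t₁ = s(f(c, s(s(f(s(s(e)), e))))):
1. s(f(c, s(s(f(s(s(e)), e)))))  →  s(s(f(s(s(e)), e)))   [R2 at 1]
2. s(s(f(s(s(e)), e)))  →  s(s(e))   [R3 at 1.1]

Reduce t₂ = s(s(s(s(f(s(s(e)), e))))):
1. s(s(s(s(f(s(s(e)), e)))))  →  s(s(s(s(e))))   [R3 at 1.1.1.1]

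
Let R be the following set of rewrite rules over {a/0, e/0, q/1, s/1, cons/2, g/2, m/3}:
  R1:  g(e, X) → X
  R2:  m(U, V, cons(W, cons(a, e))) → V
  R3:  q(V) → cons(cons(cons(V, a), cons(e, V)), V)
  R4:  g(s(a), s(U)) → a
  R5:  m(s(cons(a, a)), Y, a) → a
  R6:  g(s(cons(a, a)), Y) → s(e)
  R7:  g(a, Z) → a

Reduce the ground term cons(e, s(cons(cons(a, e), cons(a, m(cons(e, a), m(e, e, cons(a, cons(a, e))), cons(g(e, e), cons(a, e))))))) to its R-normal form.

1. cons(e, s(cons(cons(a, e), cons(a, m(cons(e, a), m(e, e, cons(a, cons(a, e))), cons(g(e, e), cons(a, e)))))))  →  cons(e, s(cons(cons(a, e), cons(a, m(e, e, cons(a, cons(a, e)))))))   [R2 at 2.1.2.2]
2. cons(e, s(cons(cons(a, e), cons(a, m(e, e, cons(a, cons(a, e)))))))  →  cons(e, s(cons(cons(a, e), cons(a, e))))   [R2 at 2.1.2.2]

cons(e, s(cons(cons(a, e), cons(a, e))))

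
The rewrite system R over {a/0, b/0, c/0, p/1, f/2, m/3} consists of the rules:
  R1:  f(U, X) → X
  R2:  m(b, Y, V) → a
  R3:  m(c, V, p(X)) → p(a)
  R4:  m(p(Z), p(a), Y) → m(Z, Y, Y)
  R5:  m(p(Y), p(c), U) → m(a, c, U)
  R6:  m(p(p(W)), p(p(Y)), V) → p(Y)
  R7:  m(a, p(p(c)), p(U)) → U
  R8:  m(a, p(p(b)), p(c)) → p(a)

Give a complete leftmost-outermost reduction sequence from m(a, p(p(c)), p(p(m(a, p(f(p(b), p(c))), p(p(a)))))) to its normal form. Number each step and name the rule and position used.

p(p(a))

1. m(a, p(p(c)), p(p(m(a, p(f(p(b), p(c))), p(p(a))))))  →  p(m(a, p(f(p(b), p(c))), p(p(a))))   [R7 at ε]
2. p(m(a, p(f(p(b), p(c))), p(p(a))))  →  p(m(a, p(p(c)), p(p(a))))   [R1 at 1.2.1]
3. p(m(a, p(p(c)), p(p(a))))  →  p(p(a))   [R7 at 1]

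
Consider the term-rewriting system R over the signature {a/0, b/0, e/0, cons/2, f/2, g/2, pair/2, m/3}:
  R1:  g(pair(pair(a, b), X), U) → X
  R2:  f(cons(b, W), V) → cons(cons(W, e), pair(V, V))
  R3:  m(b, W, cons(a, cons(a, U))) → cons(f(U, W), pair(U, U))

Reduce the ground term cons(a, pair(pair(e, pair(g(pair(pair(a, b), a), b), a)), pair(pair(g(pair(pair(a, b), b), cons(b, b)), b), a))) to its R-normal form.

cons(a, pair(pair(e, pair(a, a)), pair(pair(b, b), a)))

1. cons(a, pair(pair(e, pair(g(pair(pair(a, b), a), b), a)), pair(pair(g(pair(pair(a, b), b), cons(b, b)), b), a)))  →  cons(a, pair(pair(e, pair(a, a)), pair(pair(g(pair(pair(a, b), b), cons(b, b)), b), a)))   [R1 at 2.1.2.1]
2. cons(a, pair(pair(e, pair(a, a)), pair(pair(g(pair(pair(a, b), b), cons(b, b)), b), a)))  →  cons(a, pair(pair(e, pair(a, a)), pair(pair(b, b), a)))   [R1 at 2.2.1.1]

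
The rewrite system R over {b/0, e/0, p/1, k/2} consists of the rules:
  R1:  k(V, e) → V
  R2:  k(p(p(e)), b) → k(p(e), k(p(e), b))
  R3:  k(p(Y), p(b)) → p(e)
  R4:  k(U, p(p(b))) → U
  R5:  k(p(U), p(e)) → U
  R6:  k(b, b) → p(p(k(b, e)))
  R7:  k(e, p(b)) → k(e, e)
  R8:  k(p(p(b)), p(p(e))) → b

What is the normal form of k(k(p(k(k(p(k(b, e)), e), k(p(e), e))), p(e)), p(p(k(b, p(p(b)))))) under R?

1. k(k(p(k(k(p(k(b, e)), e), k(p(e), e))), p(e)), p(p(k(b, p(p(b))))))  →  k(k(k(p(k(b, e)), e), k(p(e), e)), p(p(k(b, p(p(b))))))   [R5 at 1]
2. k(k(k(p(k(b, e)), e), k(p(e), e)), p(p(k(b, p(p(b))))))  →  k(k(p(k(b, e)), k(p(e), e)), p(p(k(b, p(p(b))))))   [R1 at 1.1]
3. k(k(p(k(b, e)), k(p(e), e)), p(p(k(b, p(p(b))))))  →  k(k(p(b), k(p(e), e)), p(p(k(b, p(p(b))))))   [R1 at 1.1.1]
4. k(k(p(b), k(p(e), e)), p(p(k(b, p(p(b))))))  →  k(k(p(b), p(e)), p(p(k(b, p(p(b))))))   [R1 at 1.2]
5. k(k(p(b), p(e)), p(p(k(b, p(p(b))))))  →  k(b, p(p(k(b, p(p(b))))))   [R5 at 1]
6. k(b, p(p(k(b, p(p(b))))))  →  k(b, p(p(b)))   [R4 at 2.1.1]
7. k(b, p(p(b)))  →  b   [R4 at ε]

b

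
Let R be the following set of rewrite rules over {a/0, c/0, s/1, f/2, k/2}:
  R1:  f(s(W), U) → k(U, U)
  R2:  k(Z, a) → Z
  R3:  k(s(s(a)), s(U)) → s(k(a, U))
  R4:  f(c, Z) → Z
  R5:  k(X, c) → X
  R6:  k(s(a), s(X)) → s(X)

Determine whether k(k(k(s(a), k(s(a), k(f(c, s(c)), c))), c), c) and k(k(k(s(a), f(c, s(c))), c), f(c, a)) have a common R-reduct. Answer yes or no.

Reduce t₁ = k(k(k(s(a), k(s(a), k(f(c, s(c)), c))), c), c):
1. k(k(k(s(a), k(s(a), k(f(c, s(c)), c))), c), c)  →  k(k(s(a), k(s(a), k(f(c, s(c)), c))), c)   [R5 at ε]
2. k(k(s(a), k(s(a), k(f(c, s(c)), c))), c)  →  k(s(a), k(s(a), k(f(c, s(c)), c)))   [R5 at ε]
3. k(s(a), k(s(a), k(f(c, s(c)), c)))  →  k(s(a), k(s(a), f(c, s(c))))   [R5 at 2.2]
4. k(s(a), k(s(a), f(c, s(c))))  →  k(s(a), k(s(a), s(c)))   [R4 at 2.2]
5. k(s(a), k(s(a), s(c)))  →  k(s(a), s(c))   [R6 at 2]
6. k(s(a), s(c))  →  s(c)   [R6 at ε]

Reduce t₂ = k(k(k(s(a), f(c, s(c))), c), f(c, a)):
1. k(k(k(s(a), f(c, s(c))), c), f(c, a))  →  k(k(s(a), f(c, s(c))), f(c, a))   [R5 at 1]
2. k(k(s(a), f(c, s(c))), f(c, a))  →  k(k(s(a), s(c)), f(c, a))   [R4 at 1.2]
3. k(k(s(a), s(c)), f(c, a))  →  k(s(c), f(c, a))   [R6 at 1]
4. k(s(c), f(c, a))  →  k(s(c), a)   [R4 at 2]
5. k(s(c), a)  →  s(c)   [R2 at ε]

yes — NF(t₁) = s(c), NF(t₂) = s(c)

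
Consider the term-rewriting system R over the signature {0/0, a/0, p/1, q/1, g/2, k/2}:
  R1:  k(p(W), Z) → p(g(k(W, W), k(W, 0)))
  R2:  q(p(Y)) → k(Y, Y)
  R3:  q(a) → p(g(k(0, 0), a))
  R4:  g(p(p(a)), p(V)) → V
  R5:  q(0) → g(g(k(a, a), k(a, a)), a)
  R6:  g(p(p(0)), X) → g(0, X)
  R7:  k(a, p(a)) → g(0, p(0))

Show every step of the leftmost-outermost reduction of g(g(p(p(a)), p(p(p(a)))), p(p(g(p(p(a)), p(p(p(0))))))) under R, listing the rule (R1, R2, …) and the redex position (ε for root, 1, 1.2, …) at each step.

p(p(p(0)))

1. g(g(p(p(a)), p(p(p(a)))), p(p(g(p(p(a)), p(p(p(0)))))))  →  g(p(p(a)), p(p(g(p(p(a)), p(p(p(0)))))))   [R4 at 1]
2. g(p(p(a)), p(p(g(p(p(a)), p(p(p(0)))))))  →  p(g(p(p(a)), p(p(p(0)))))   [R4 at ε]
3. p(g(p(p(a)), p(p(p(0)))))  →  p(p(p(0)))   [R4 at 1]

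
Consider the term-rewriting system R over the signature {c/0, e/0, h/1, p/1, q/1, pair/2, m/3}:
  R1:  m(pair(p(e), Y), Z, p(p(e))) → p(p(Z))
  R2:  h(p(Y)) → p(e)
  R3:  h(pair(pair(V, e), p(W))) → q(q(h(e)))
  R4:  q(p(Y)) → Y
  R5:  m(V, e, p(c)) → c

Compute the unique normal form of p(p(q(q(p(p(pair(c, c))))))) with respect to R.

1. p(p(q(q(p(p(pair(c, c)))))))  →  p(p(q(p(pair(c, c)))))   [R4 at 1.1.1]
2. p(p(q(p(pair(c, c)))))  →  p(p(pair(c, c)))   [R4 at 1.1]

p(p(pair(c, c)))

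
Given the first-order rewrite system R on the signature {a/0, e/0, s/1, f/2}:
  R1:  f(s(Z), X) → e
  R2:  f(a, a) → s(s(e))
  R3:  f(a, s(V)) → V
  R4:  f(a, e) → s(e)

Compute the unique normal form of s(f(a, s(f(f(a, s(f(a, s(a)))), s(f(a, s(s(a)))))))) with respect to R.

1. s(f(a, s(f(f(a, s(f(a, s(a)))), s(f(a, s(s(a))))))))  →  s(f(f(a, s(f(a, s(a)))), s(f(a, s(s(a))))))   [R3 at 1]
2. s(f(f(a, s(f(a, s(a)))), s(f(a, s(s(a))))))  →  s(f(f(a, s(a)), s(f(a, s(s(a))))))   [R3 at 1.1]
3. s(f(f(a, s(a)), s(f(a, s(s(a))))))  →  s(f(a, s(f(a, s(s(a))))))   [R3 at 1.1]
4. s(f(a, s(f(a, s(s(a))))))  →  s(f(a, s(s(a))))   [R3 at 1]
5. s(f(a, s(s(a))))  →  s(s(a))   [R3 at 1]

s(s(a))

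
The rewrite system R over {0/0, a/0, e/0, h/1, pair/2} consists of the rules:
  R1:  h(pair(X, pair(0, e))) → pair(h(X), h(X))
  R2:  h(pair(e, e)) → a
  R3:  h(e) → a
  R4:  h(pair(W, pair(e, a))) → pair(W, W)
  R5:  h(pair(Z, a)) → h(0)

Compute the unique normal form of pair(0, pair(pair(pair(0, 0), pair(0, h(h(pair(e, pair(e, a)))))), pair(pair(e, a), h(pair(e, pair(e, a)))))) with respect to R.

1. pair(0, pair(pair(pair(0, 0), pair(0, h(h(pair(e, pair(e, a)))))), pair(pair(e, a), h(pair(e, pair(e, a))))))  →  pair(0, pair(pair(pair(0, 0), pair(0, h(pair(e, e)))), pair(pair(e, a), h(pair(e, pair(e, a))))))   [R4 at 2.1.2.2.1]
2. pair(0, pair(pair(pair(0, 0), pair(0, h(pair(e, e)))), pair(pair(e, a), h(pair(e, pair(e, a))))))  →  pair(0, pair(pair(pair(0, 0), pair(0, a)), pair(pair(e, a), h(pair(e, pair(e, a))))))   [R2 at 2.1.2.2]
3. pair(0, pair(pair(pair(0, 0), pair(0, a)), pair(pair(e, a), h(pair(e, pair(e, a))))))  →  pair(0, pair(pair(pair(0, 0), pair(0, a)), pair(pair(e, a), pair(e, e))))   [R4 at 2.2.2]

pair(0, pair(pair(pair(0, 0), pair(0, a)), pair(pair(e, a), pair(e, e))))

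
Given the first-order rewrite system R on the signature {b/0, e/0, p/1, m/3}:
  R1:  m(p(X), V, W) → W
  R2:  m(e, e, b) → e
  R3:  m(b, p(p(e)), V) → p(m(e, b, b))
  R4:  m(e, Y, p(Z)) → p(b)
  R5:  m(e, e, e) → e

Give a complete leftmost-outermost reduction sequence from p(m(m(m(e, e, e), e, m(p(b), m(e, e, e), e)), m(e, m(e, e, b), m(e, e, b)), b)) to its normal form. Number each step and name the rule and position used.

p(e)

1. p(m(m(m(e, e, e), e, m(p(b), m(e, e, e), e)), m(e, m(e, e, b), m(e, e, b)), b))  →  p(m(m(e, e, m(p(b), m(e, e, e), e)), m(e, m(e, e, b), m(e, e, b)), b))   [R5 at 1.1.1]
2. p(m(m(e, e, m(p(b), m(e, e, e), e)), m(e, m(e, e, b), m(e, e, b)), b))  →  p(m(m(e, e, e), m(e, m(e, e, b), m(e, e, b)), b))   [R1 at 1.1.3]
3. p(m(m(e, e, e), m(e, m(e, e, b), m(e, e, b)), b))  →  p(m(e, m(e, m(e, e, b), m(e, e, b)), b))   [R5 at 1.1]
4. p(m(e, m(e, m(e, e, b), m(e, e, b)), b))  →  p(m(e, m(e, e, m(e, e, b)), b))   [R2 at 1.2.2]
5. p(m(e, m(e, e, m(e, e, b)), b))  →  p(m(e, m(e, e, e), b))   [R2 at 1.2.3]
6. p(m(e, m(e, e, e), b))  →  p(m(e, e, b))   [R5 at 1.2]
7. p(m(e, e, b))  →  p(e)   [R2 at 1]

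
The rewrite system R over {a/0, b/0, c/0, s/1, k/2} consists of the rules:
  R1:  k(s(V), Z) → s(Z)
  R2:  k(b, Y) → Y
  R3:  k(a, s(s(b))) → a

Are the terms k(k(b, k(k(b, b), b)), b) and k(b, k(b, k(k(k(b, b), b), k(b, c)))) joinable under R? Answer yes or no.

no — NF(t₁) = b, NF(t₂) = c

Reduce t₁ = k(k(b, k(k(b, b), b)), b):
1. k(k(b, k(k(b, b), b)), b)  →  k(k(k(b, b), b), b)   [R2 at 1]
2. k(k(k(b, b), b), b)  →  k(k(b, b), b)   [R2 at 1.1]
3. k(k(b, b), b)  →  k(b, b)   [R2 at 1]
4. k(b, b)  →  b   [R2 at ε]

Reduce t₂ = k(b, k(b, k(k(k(b, b), b), k(b, c)))):
1. k(b, k(b, k(k(k(b, b), b), k(b, c))))  →  k(b, k(k(k(b, b), b), k(b, c)))   [R2 at ε]
2. k(b, k(k(k(b, b), b), k(b, c)))  →  k(k(k(b, b), b), k(b, c))   [R2 at ε]
3. k(k(k(b, b), b), k(b, c))  →  k(k(b, b), k(b, c))   [R2 at 1.1]
4. k(k(b, b), k(b, c))  →  k(b, k(b, c))   [R2 at 1]
5. k(b, k(b, c))  →  k(b, c)   [R2 at ε]
6. k(b, c)  →  c   [R2 at ε]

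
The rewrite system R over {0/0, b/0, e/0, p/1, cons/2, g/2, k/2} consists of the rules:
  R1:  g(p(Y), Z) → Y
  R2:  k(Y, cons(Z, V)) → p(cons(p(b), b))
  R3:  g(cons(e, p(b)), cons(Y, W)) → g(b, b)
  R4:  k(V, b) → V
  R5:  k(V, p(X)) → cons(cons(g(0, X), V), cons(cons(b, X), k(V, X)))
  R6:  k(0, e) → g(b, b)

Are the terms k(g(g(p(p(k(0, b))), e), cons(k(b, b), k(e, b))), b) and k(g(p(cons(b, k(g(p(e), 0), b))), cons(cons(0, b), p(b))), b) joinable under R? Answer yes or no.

Reduce t₁ = k(g(g(p(p(k(0, b))), e), cons(k(b, b), k(e, b))), b):
1. k(g(g(p(p(k(0, b))), e), cons(k(b, b), k(e, b))), b)  →  g(g(p(p(k(0, b))), e), cons(k(b, b), k(e, b)))   [R4 at ε]
2. g(g(p(p(k(0, b))), e), cons(k(b, b), k(e, b)))  →  g(p(k(0, b)), cons(k(b, b), k(e, b)))   [R1 at 1]
3. g(p(k(0, b)), cons(k(b, b), k(e, b)))  →  k(0, b)   [R1 at ε]
4. k(0, b)  →  0   [R4 at ε]

Reduce t₂ = k(g(p(cons(b, k(g(p(e), 0), b))), cons(cons(0, b), p(b))), b):
1. k(g(p(cons(b, k(g(p(e), 0), b))), cons(cons(0, b), p(b))), b)  →  g(p(cons(b, k(g(p(e), 0), b))), cons(cons(0, b), p(b)))   [R4 at ε]
2. g(p(cons(b, k(g(p(e), 0), b))), cons(cons(0, b), p(b)))  →  cons(b, k(g(p(e), 0), b))   [R1 at ε]
3. cons(b, k(g(p(e), 0), b))  →  cons(b, g(p(e), 0))   [R4 at 2]
4. cons(b, g(p(e), 0))  →  cons(b, e)   [R1 at 2]

no — NF(t₁) = 0, NF(t₂) = cons(b, e)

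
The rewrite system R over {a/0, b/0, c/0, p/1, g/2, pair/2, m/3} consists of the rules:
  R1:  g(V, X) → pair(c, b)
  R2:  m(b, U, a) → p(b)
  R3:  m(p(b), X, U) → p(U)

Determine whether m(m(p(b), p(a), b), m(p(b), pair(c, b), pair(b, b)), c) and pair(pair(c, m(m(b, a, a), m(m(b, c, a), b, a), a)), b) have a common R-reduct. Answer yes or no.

Reduce t₁ = m(m(p(b), p(a), b), m(p(b), pair(c, b), pair(b, b)), c):
1. m(m(p(b), p(a), b), m(p(b), pair(c, b), pair(b, b)), c)  →  m(p(b), m(p(b), pair(c, b), pair(b, b)), c)   [R3 at 1]
2. m(p(b), m(p(b), pair(c, b), pair(b, b)), c)  →  p(c)   [R3 at ε]

Reduce t₂ = pair(pair(c, m(m(b, a, a), m(m(b, c, a), b, a), a)), b):
1. pair(pair(c, m(m(b, a, a), m(m(b, c, a), b, a), a)), b)  →  pair(pair(c, m(p(b), m(m(b, c, a), b, a), a)), b)   [R2 at 1.2.1]
2. pair(pair(c, m(p(b), m(m(b, c, a), b, a), a)), b)  →  pair(pair(c, p(a)), b)   [R3 at 1.2]

no — NF(t₁) = p(c), NF(t₂) = pair(pair(c, p(a)), b)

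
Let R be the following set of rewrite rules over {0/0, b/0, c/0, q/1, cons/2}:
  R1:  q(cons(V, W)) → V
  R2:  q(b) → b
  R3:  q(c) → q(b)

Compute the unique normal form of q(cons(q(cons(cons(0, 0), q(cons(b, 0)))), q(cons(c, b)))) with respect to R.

cons(0, 0)

1. q(cons(q(cons(cons(0, 0), q(cons(b, 0)))), q(cons(c, b))))  →  q(cons(cons(0, 0), q(cons(b, 0))))   [R1 at ε]
2. q(cons(cons(0, 0), q(cons(b, 0))))  →  cons(0, 0)   [R1 at ε]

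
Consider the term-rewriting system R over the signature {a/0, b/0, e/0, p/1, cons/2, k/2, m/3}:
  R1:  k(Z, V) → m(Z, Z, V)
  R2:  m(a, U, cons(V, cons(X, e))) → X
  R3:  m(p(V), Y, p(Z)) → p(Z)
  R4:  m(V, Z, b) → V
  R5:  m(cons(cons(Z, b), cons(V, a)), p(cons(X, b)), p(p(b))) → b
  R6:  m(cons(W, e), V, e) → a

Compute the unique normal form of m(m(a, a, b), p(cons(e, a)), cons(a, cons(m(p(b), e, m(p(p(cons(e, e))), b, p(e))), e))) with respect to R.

p(e)

1. m(m(a, a, b), p(cons(e, a)), cons(a, cons(m(p(b), e, m(p(p(cons(e, e))), b, p(e))), e)))  →  m(a, p(cons(e, a)), cons(a, cons(m(p(b), e, m(p(p(cons(e, e))), b, p(e))), e)))   [R4 at 1]
2. m(a, p(cons(e, a)), cons(a, cons(m(p(b), e, m(p(p(cons(e, e))), b, p(e))), e)))  →  m(p(b), e, m(p(p(cons(e, e))), b, p(e)))   [R2 at ε]
3. m(p(b), e, m(p(p(cons(e, e))), b, p(e)))  →  m(p(b), e, p(e))   [R3 at 3]
4. m(p(b), e, p(e))  →  p(e)   [R3 at ε]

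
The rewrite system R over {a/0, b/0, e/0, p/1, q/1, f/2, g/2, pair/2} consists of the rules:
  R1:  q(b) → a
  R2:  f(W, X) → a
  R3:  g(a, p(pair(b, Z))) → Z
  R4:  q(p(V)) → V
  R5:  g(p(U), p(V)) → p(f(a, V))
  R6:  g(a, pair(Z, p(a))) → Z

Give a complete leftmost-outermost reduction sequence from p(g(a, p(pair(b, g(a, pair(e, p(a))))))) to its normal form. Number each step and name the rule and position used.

1. p(g(a, p(pair(b, g(a, pair(e, p(a)))))))  →  p(g(a, pair(e, p(a))))   [R3 at 1]
2. p(g(a, pair(e, p(a))))  →  p(e)   [R6 at 1]

p(e)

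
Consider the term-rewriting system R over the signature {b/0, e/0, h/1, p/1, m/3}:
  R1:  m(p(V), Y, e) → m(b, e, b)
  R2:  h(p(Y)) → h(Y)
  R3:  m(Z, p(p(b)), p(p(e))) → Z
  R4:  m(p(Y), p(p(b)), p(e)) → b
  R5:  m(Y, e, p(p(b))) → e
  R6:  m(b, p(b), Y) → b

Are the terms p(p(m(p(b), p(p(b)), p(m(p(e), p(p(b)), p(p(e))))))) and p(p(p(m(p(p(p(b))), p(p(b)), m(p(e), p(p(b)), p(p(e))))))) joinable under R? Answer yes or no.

yes — NF(t₁) = p(p(p(b))), NF(t₂) = p(p(p(b)))

Reduce t₁ = p(p(m(p(b), p(p(b)), p(m(p(e), p(p(b)), p(p(e))))))):
1. p(p(m(p(b), p(p(b)), p(m(p(e), p(p(b)), p(p(e)))))))  →  p(p(m(p(b), p(p(b)), p(p(e)))))   [R3 at 1.1.3.1]
2. p(p(m(p(b), p(p(b)), p(p(e)))))  →  p(p(p(b)))   [R3 at 1.1]

Reduce t₂ = p(p(p(m(p(p(p(b))), p(p(b)), m(p(e), p(p(b)), p(p(e))))))):
1. p(p(p(m(p(p(p(b))), p(p(b)), m(p(e), p(p(b)), p(p(e)))))))  →  p(p(p(m(p(p(p(b))), p(p(b)), p(e)))))   [R3 at 1.1.1.3]
2. p(p(p(m(p(p(p(b))), p(p(b)), p(e)))))  →  p(p(p(b)))   [R4 at 1.1.1]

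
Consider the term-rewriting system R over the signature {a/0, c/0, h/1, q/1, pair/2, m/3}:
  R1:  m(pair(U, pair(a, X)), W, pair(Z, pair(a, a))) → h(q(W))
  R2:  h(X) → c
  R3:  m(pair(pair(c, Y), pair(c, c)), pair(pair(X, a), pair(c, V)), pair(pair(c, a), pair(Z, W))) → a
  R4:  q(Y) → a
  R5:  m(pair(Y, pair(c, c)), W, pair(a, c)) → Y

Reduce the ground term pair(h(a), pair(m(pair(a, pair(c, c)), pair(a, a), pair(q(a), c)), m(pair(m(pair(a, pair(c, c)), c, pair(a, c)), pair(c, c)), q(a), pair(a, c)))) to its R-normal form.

pair(c, pair(a, a))

1. pair(h(a), pair(m(pair(a, pair(c, c)), pair(a, a), pair(q(a), c)), m(pair(m(pair(a, pair(c, c)), c, pair(a, c)), pair(c, c)), q(a), pair(a, c))))  →  pair(c, pair(m(pair(a, pair(c, c)), pair(a, a), pair(q(a), c)), m(pair(m(pair(a, pair(c, c)), c, pair(a, c)), pair(c, c)), q(a), pair(a, c))))   [R2 at 1]
2. pair(c, pair(m(pair(a, pair(c, c)), pair(a, a), pair(q(a), c)), m(pair(m(pair(a, pair(c, c)), c, pair(a, c)), pair(c, c)), q(a), pair(a, c))))  →  pair(c, pair(m(pair(a, pair(c, c)), pair(a, a), pair(a, c)), m(pair(m(pair(a, pair(c, c)), c, pair(a, c)), pair(c, c)), q(a), pair(a, c))))   [R4 at 2.1.3.1]
3. pair(c, pair(m(pair(a, pair(c, c)), pair(a, a), pair(a, c)), m(pair(m(pair(a, pair(c, c)), c, pair(a, c)), pair(c, c)), q(a), pair(a, c))))  →  pair(c, pair(a, m(pair(m(pair(a, pair(c, c)), c, pair(a, c)), pair(c, c)), q(a), pair(a, c))))   [R5 at 2.1]
4. pair(c, pair(a, m(pair(m(pair(a, pair(c, c)), c, pair(a, c)), pair(c, c)), q(a), pair(a, c))))  →  pair(c, pair(a, m(pair(a, pair(c, c)), c, pair(a, c))))   [R5 at 2.2]
5. pair(c, pair(a, m(pair(a, pair(c, c)), c, pair(a, c))))  →  pair(c, pair(a, a))   [R5 at 2.2]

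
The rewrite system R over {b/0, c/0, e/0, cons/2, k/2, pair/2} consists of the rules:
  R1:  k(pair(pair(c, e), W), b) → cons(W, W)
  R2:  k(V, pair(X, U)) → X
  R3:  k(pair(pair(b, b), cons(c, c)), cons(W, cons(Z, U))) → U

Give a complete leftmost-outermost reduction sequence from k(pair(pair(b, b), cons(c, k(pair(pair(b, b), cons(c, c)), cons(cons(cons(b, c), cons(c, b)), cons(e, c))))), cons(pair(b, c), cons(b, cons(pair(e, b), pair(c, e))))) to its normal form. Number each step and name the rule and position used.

cons(pair(e, b), pair(c, e))

1. k(pair(pair(b, b), cons(c, k(pair(pair(b, b), cons(c, c)), cons(cons(cons(b, c), cons(c, b)), cons(e, c))))), cons(pair(b, c), cons(b, cons(pair(e, b), pair(c, e)))))  →  k(pair(pair(b, b), cons(c, c)), cons(pair(b, c), cons(b, cons(pair(e, b), pair(c, e)))))   [R3 at 1.2.2]
2. k(pair(pair(b, b), cons(c, c)), cons(pair(b, c), cons(b, cons(pair(e, b), pair(c, e)))))  →  cons(pair(e, b), pair(c, e))   [R3 at ε]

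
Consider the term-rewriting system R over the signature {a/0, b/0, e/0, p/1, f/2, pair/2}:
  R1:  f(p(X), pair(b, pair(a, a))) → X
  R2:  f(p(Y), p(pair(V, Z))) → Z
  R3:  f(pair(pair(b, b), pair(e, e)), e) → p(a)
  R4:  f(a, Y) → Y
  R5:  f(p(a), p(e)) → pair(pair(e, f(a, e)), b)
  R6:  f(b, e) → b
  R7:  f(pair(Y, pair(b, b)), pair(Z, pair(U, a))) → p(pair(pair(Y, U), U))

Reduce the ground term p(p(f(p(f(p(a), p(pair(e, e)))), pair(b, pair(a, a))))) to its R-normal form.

p(p(e))

1. p(p(f(p(f(p(a), p(pair(e, e)))), pair(b, pair(a, a)))))  →  p(p(f(p(a), p(pair(e, e)))))   [R1 at 1.1]
2. p(p(f(p(a), p(pair(e, e)))))  →  p(p(e))   [R2 at 1.1]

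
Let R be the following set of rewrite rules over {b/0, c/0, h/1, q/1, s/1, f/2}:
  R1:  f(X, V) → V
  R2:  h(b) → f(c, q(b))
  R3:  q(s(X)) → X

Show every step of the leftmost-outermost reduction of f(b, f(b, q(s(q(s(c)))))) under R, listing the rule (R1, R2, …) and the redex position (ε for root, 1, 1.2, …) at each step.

c

1. f(b, f(b, q(s(q(s(c))))))  →  f(b, q(s(q(s(c)))))   [R1 at ε]
2. f(b, q(s(q(s(c)))))  →  q(s(q(s(c))))   [R1 at ε]
3. q(s(q(s(c))))  →  q(s(c))   [R3 at ε]
4. q(s(c))  →  c   [R3 at ε]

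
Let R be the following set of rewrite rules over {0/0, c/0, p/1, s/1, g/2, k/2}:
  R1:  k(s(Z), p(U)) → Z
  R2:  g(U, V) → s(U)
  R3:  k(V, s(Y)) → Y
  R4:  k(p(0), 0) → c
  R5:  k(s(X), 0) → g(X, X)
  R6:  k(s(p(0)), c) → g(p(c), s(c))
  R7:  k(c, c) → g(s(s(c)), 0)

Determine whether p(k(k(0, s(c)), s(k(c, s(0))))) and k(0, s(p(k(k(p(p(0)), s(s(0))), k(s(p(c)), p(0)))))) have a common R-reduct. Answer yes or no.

yes — NF(t₁) = p(0), NF(t₂) = p(0)

Reduce t₁ = p(k(k(0, s(c)), s(k(c, s(0))))):
1. p(k(k(0, s(c)), s(k(c, s(0)))))  →  p(k(c, s(0)))   [R3 at 1]
2. p(k(c, s(0)))  →  p(0)   [R3 at 1]

Reduce t₂ = k(0, s(p(k(k(p(p(0)), s(s(0))), k(s(p(c)), p(0)))))):
1. k(0, s(p(k(k(p(p(0)), s(s(0))), k(s(p(c)), p(0))))))  →  p(k(k(p(p(0)), s(s(0))), k(s(p(c)), p(0))))   [R3 at ε]
2. p(k(k(p(p(0)), s(s(0))), k(s(p(c)), p(0))))  →  p(k(s(0), k(s(p(c)), p(0))))   [R3 at 1.1]
3. p(k(s(0), k(s(p(c)), p(0))))  →  p(k(s(0), p(c)))   [R1 at 1.2]
4. p(k(s(0), p(c)))  →  p(0)   [R1 at 1]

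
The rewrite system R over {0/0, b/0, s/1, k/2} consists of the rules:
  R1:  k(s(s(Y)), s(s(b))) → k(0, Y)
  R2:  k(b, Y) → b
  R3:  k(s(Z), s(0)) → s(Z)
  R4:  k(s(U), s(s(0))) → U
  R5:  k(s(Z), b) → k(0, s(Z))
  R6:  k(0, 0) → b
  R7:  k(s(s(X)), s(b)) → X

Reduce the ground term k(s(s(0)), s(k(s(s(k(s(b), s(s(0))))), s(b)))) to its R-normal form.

1. k(s(s(0)), s(k(s(s(k(s(b), s(s(0))))), s(b))))  →  k(s(s(0)), s(k(s(b), s(s(0)))))   [R7 at 2.1]
2. k(s(s(0)), s(k(s(b), s(s(0)))))  →  k(s(s(0)), s(b))   [R4 at 2.1]
3. k(s(s(0)), s(b))  →  0   [R7 at ε]

0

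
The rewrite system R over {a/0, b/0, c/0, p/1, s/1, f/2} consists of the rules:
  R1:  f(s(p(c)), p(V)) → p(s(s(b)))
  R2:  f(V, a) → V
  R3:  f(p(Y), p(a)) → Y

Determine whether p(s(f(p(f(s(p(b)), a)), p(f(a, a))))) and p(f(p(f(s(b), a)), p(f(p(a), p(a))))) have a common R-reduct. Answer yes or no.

no — NF(t₁) = p(s(s(p(b)))), NF(t₂) = p(s(b))

Reduce t₁ = p(s(f(p(f(s(p(b)), a)), p(f(a, a))))):
1. p(s(f(p(f(s(p(b)), a)), p(f(a, a)))))  →  p(s(f(p(s(p(b))), p(f(a, a)))))   [R2 at 1.1.1.1]
2. p(s(f(p(s(p(b))), p(f(a, a)))))  →  p(s(f(p(s(p(b))), p(a))))   [R2 at 1.1.2.1]
3. p(s(f(p(s(p(b))), p(a))))  →  p(s(s(p(b))))   [R3 at 1.1]

Reduce t₂ = p(f(p(f(s(b), a)), p(f(p(a), p(a))))):
1. p(f(p(f(s(b), a)), p(f(p(a), p(a)))))  →  p(f(p(s(b)), p(f(p(a), p(a)))))   [R2 at 1.1.1]
2. p(f(p(s(b)), p(f(p(a), p(a)))))  →  p(f(p(s(b)), p(a)))   [R3 at 1.2.1]
3. p(f(p(s(b)), p(a)))  →  p(s(b))   [R3 at 1]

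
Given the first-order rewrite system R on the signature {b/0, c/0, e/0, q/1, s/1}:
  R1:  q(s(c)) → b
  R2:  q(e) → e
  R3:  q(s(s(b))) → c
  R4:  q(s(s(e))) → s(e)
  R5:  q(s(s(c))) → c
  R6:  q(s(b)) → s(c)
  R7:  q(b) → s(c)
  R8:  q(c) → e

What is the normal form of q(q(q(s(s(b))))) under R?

1. q(q(q(s(s(b)))))  →  q(q(c))   [R3 at 1.1]
2. q(q(c))  →  q(e)   [R8 at 1]
3. q(e)  →  e   [R2 at ε]

e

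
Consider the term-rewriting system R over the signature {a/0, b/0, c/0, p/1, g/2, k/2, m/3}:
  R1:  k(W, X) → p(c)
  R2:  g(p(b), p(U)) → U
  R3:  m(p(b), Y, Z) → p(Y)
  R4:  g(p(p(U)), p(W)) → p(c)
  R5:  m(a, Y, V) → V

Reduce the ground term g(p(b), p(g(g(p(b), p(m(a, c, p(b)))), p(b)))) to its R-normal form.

b

1. g(p(b), p(g(g(p(b), p(m(a, c, p(b)))), p(b))))  →  g(g(p(b), p(m(a, c, p(b)))), p(b))   [R2 at ε]
2. g(g(p(b), p(m(a, c, p(b)))), p(b))  →  g(m(a, c, p(b)), p(b))   [R2 at 1]
3. g(m(a, c, p(b)), p(b))  →  g(p(b), p(b))   [R5 at 1]
4. g(p(b), p(b))  →  b   [R2 at ε]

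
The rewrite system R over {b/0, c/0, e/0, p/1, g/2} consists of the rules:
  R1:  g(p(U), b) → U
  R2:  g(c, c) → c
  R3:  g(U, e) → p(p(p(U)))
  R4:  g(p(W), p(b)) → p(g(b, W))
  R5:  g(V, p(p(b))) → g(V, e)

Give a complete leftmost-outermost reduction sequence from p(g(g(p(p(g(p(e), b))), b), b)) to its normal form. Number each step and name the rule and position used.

1. p(g(g(p(p(g(p(e), b))), b), b))  →  p(g(p(g(p(e), b)), b))   [R1 at 1.1]
2. p(g(p(g(p(e), b)), b))  →  p(g(p(e), b))   [R1 at 1]
3. p(g(p(e), b))  →  p(e)   [R1 at 1]

p(e)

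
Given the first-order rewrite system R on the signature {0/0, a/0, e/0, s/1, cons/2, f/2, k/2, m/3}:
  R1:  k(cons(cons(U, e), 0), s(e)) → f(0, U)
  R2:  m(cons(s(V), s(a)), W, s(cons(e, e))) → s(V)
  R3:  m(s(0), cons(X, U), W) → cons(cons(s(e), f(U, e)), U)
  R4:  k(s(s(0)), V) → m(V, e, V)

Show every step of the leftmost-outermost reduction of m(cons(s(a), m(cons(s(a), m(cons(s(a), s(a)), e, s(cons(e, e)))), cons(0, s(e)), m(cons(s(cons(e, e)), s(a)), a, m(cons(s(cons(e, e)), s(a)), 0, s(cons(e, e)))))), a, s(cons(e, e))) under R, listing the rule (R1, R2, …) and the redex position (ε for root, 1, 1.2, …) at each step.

1. m(cons(s(a), m(cons(s(a), m(cons(s(a), s(a)), e, s(cons(e, e)))), cons(0, s(e)), m(cons(s(cons(e, e)), s(a)), a, m(cons(s(cons(e, e)), s(a)), 0, s(cons(e, e)))))), a, s(cons(e, e)))  →  m(cons(s(a), m(cons(s(a), s(a)), cons(0, s(e)), m(cons(s(cons(e, e)), s(a)), a, m(cons(s(cons(e, e)), s(a)), 0, s(cons(e, e)))))), a, s(cons(e, e)))   [R2 at 1.2.1.2]
2. m(cons(s(a), m(cons(s(a), s(a)), cons(0, s(e)), m(cons(s(cons(e, e)), s(a)), a, m(cons(s(cons(e, e)), s(a)), 0, s(cons(e, e)))))), a, s(cons(e, e)))  →  m(cons(s(a), m(cons(s(a), s(a)), cons(0, s(e)), m(cons(s(cons(e, e)), s(a)), a, s(cons(e, e))))), a, s(cons(e, e)))   [R2 at 1.2.3.3]
3. m(cons(s(a), m(cons(s(a), s(a)), cons(0, s(e)), m(cons(s(cons(e, e)), s(a)), a, s(cons(e, e))))), a, s(cons(e, e)))  →  m(cons(s(a), m(cons(s(a), s(a)), cons(0, s(e)), s(cons(e, e)))), a, s(cons(e, e)))   [R2 at 1.2.3]
4. m(cons(s(a), m(cons(s(a), s(a)), cons(0, s(e)), s(cons(e, e)))), a, s(cons(e, e)))  →  m(cons(s(a), s(a)), a, s(cons(e, e)))   [R2 at 1.2]
5. m(cons(s(a), s(a)), a, s(cons(e, e)))  →  s(a)   [R2 at ε]

s(a)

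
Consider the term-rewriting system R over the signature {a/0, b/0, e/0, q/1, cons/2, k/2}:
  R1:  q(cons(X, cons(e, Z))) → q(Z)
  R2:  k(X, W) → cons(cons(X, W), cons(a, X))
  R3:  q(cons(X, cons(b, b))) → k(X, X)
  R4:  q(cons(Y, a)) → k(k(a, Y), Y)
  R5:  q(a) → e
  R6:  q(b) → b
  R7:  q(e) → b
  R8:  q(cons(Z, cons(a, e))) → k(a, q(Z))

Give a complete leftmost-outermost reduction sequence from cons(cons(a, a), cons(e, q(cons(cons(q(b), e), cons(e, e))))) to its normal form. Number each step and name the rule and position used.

cons(cons(a, a), cons(e, b))

1. cons(cons(a, a), cons(e, q(cons(cons(q(b), e), cons(e, e)))))  →  cons(cons(a, a), cons(e, q(e)))   [R1 at 2.2]
2. cons(cons(a, a), cons(e, q(e)))  →  cons(cons(a, a), cons(e, b))   [R7 at 2.2]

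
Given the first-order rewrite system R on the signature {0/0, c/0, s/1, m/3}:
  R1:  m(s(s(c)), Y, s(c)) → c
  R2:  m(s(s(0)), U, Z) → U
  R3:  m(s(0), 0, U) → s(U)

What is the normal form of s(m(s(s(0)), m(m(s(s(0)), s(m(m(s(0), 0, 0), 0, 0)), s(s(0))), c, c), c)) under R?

s(c)

1. s(m(s(s(0)), m(m(s(s(0)), s(m(m(s(0), 0, 0), 0, 0)), s(s(0))), c, c), c))  →  s(m(m(s(s(0)), s(m(m(s(0), 0, 0), 0, 0)), s(s(0))), c, c))   [R2 at 1]
2. s(m(m(s(s(0)), s(m(m(s(0), 0, 0), 0, 0)), s(s(0))), c, c))  →  s(m(s(m(m(s(0), 0, 0), 0, 0)), c, c))   [R2 at 1.1]
3. s(m(s(m(m(s(0), 0, 0), 0, 0)), c, c))  →  s(m(s(m(s(0), 0, 0)), c, c))   [R3 at 1.1.1.1]
4. s(m(s(m(s(0), 0, 0)), c, c))  →  s(m(s(s(0)), c, c))   [R3 at 1.1.1]
5. s(m(s(s(0)), c, c))  →  s(c)   [R2 at 1]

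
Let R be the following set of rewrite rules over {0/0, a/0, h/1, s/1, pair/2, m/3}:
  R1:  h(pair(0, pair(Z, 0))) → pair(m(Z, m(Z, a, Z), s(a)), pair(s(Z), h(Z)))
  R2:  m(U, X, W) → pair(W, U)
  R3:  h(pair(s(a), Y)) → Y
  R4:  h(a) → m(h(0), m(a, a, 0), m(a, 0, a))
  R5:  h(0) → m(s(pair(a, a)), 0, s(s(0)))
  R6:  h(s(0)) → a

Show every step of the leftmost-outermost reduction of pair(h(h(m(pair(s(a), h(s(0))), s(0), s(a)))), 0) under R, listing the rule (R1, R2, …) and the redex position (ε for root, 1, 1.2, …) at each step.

1. pair(h(h(m(pair(s(a), h(s(0))), s(0), s(a)))), 0)  →  pair(h(h(pair(s(a), pair(s(a), h(s(0)))))), 0)   [R2 at 1.1.1]
2. pair(h(h(pair(s(a), pair(s(a), h(s(0)))))), 0)  →  pair(h(pair(s(a), h(s(0)))), 0)   [R3 at 1.1]
3. pair(h(pair(s(a), h(s(0)))), 0)  →  pair(h(s(0)), 0)   [R3 at 1]
4. pair(h(s(0)), 0)  →  pair(a, 0)   [R6 at 1]

pair(a, 0)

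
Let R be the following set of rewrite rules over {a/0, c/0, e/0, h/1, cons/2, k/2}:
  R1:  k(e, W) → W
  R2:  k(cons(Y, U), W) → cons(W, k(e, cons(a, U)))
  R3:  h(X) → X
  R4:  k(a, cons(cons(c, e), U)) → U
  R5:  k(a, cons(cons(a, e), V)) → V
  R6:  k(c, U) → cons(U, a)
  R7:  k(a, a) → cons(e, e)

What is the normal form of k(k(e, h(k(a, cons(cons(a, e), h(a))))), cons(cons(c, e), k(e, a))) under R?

a

1. k(k(e, h(k(a, cons(cons(a, e), h(a))))), cons(cons(c, e), k(e, a)))  →  k(h(k(a, cons(cons(a, e), h(a)))), cons(cons(c, e), k(e, a)))   [R1 at 1]
2. k(h(k(a, cons(cons(a, e), h(a)))), cons(cons(c, e), k(e, a)))  →  k(k(a, cons(cons(a, e), h(a))), cons(cons(c, e), k(e, a)))   [R3 at 1]
3. k(k(a, cons(cons(a, e), h(a))), cons(cons(c, e), k(e, a)))  →  k(h(a), cons(cons(c, e), k(e, a)))   [R5 at 1]
4. k(h(a), cons(cons(c, e), k(e, a)))  →  k(a, cons(cons(c, e), k(e, a)))   [R3 at 1]
5. k(a, cons(cons(c, e), k(e, a)))  →  k(e, a)   [R4 at ε]
6. k(e, a)  →  a   [R1 at ε]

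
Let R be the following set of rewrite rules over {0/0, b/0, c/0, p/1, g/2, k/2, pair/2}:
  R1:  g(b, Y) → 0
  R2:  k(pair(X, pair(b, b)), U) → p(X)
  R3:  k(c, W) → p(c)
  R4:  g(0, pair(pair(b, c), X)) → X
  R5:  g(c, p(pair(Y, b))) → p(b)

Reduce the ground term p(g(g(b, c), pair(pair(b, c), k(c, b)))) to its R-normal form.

1. p(g(g(b, c), pair(pair(b, c), k(c, b))))  →  p(g(0, pair(pair(b, c), k(c, b))))   [R1 at 1.1]
2. p(g(0, pair(pair(b, c), k(c, b))))  →  p(k(c, b))   [R4 at 1]
3. p(k(c, b))  →  p(p(c))   [R3 at 1]

p(p(c))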